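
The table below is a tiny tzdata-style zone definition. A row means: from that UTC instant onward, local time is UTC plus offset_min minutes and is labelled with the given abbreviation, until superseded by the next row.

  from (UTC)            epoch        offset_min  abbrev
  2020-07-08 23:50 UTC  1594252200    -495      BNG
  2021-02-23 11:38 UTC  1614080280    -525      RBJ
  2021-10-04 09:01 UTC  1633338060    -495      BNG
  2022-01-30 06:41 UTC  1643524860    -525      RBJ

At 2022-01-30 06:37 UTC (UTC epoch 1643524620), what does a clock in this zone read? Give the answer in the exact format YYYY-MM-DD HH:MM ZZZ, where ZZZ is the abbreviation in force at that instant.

2022-01-29 22:22 BNG

Query: 2022-01-30 06:37 UTC
Rule 3/4 (BNG, -08:15): 2021-10-04 09:01 UTC ≤ query < 2022-01-30 06:41 UTC
6·60 + 37 - 495 = -98 min
-98 = -1·1440 + 1342; 1342 = 22·60 + 22 → 22:22, 2022-01-30 - 1 day = 2022-01-29
→ 2022-01-29 22:22 BNG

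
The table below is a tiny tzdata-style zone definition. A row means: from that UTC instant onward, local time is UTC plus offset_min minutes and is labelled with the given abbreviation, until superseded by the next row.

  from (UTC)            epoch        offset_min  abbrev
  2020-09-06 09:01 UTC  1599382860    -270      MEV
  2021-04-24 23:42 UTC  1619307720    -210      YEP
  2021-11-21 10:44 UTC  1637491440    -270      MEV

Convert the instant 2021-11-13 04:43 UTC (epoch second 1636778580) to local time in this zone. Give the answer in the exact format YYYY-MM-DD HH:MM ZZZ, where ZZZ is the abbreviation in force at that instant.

2021-11-13 01:13 YEP

Query: 2021-11-13 04:43 UTC
Rule 2/3 (YEP, -03:30): 2021-04-24 23:42 UTC ≤ query < 2021-11-21 10:44 UTC
4·60 + 43 - 210 = 73 min
73 = 0·1440 + 73; 73 = 1·60 + 13 → 01:13, same day
→ 2021-11-13 01:13 YEP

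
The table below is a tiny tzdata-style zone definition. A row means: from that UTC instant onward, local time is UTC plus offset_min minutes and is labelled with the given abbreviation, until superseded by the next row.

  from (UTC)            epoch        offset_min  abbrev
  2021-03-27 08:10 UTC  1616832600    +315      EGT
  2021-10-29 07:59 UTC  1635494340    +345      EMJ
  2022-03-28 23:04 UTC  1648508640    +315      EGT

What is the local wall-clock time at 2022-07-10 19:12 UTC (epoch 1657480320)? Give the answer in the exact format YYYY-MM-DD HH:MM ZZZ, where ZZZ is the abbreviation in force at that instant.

2022-07-11 00:27 EGT

Query: 2022-07-10 19:12 UTC
Rule 3/3 (EGT, +05:15): 2022-03-28 23:04 UTC ≤ query < +∞
19·60 + 12 + 315 = 1467 min
1467 = 1·1440 + 27; 27 = 0·60 + 27 → 00:27, 2022-07-10 + 1 day = 2022-07-11
→ 2022-07-11 00:27 EGT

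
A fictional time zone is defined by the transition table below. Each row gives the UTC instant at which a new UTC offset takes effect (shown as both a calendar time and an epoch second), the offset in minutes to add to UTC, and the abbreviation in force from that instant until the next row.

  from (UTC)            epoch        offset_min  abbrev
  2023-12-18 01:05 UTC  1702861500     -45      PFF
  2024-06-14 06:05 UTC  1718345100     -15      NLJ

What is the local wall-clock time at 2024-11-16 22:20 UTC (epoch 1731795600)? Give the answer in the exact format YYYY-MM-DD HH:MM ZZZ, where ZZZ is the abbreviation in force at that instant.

Query: 2024-11-16 22:20 UTC
Rule 2/2 (NLJ, -00:15): 2024-06-14 06:05 UTC ≤ query < +∞
22·60 + 20 - 15 = 1325 min
1325 = 0·1440 + 1325; 1325 = 22·60 + 5 → 22:05, same day
→ 2024-11-16 22:05 NLJ

2024-11-16 22:05 NLJ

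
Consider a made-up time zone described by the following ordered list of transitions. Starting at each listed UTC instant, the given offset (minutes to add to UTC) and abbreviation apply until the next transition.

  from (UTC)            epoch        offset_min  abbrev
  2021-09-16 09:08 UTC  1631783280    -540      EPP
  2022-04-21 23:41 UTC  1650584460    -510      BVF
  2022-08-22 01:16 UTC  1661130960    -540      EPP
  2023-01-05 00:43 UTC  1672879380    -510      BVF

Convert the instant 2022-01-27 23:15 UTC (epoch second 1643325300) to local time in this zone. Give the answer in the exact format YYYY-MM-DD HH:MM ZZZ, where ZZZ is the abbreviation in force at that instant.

Query: 2022-01-27 23:15 UTC
Rule 1/4 (EPP, -09:00): 2021-09-16 09:08 UTC ≤ query < 2022-04-21 23:41 UTC
23·60 + 15 - 540 = 855 min
855 = 0·1440 + 855; 855 = 14·60 + 15 → 14:15, same day
→ 2022-01-27 14:15 EPP

2022-01-27 14:15 EPP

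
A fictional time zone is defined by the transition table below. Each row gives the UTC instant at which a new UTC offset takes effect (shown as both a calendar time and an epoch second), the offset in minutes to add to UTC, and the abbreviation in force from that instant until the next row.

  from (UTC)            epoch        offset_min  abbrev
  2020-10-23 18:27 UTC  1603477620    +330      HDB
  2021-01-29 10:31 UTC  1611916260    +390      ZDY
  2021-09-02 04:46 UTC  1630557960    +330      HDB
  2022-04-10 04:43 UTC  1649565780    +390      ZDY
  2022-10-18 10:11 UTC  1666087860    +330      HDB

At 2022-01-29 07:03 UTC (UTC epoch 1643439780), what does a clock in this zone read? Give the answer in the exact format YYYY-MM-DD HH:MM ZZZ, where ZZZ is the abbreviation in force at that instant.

2022-01-29 12:33 HDB

Query: 2022-01-29 07:03 UTC
Rule 3/5 (HDB, +05:30): 2021-09-02 04:46 UTC ≤ query < 2022-04-10 04:43 UTC
7·60 + 3 + 330 = 753 min
753 = 0·1440 + 753; 753 = 12·60 + 33 → 12:33, same day
→ 2022-01-29 12:33 HDB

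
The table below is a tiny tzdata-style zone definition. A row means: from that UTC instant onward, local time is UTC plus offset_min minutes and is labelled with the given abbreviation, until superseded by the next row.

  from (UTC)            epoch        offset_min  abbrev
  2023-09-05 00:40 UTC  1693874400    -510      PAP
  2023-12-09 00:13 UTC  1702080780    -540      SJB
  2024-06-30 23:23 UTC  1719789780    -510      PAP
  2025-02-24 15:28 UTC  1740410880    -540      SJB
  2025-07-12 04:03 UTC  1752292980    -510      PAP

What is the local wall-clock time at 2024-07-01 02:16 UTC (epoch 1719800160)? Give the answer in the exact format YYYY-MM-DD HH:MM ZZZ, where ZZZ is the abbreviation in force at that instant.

2024-06-30 17:46 PAP

Query: 2024-07-01 02:16 UTC
Rule 3/5 (PAP, -08:30): 2024-06-30 23:23 UTC ≤ query < 2025-02-24 15:28 UTC
2·60 + 16 - 510 = -374 min
-374 = -1·1440 + 1066; 1066 = 17·60 + 46 → 17:46, 2024-07-01 - 1 day = 2024-06-30
→ 2024-06-30 17:46 PAP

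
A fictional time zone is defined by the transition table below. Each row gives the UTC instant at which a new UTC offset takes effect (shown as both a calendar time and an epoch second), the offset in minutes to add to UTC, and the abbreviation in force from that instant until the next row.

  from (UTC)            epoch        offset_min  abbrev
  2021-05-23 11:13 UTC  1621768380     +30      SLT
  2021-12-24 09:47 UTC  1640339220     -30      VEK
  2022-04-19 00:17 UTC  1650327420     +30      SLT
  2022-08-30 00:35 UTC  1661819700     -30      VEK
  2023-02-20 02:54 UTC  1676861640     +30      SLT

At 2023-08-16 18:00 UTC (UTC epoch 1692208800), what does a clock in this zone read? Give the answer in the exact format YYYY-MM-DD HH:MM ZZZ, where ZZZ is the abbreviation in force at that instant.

Query: 2023-08-16 18:00 UTC
Rule 5/5 (SLT, +00:30): 2023-02-20 02:54 UTC ≤ query < +∞
18·60 + 0 + 30 = 1110 min
1110 = 0·1440 + 1110; 1110 = 18·60 + 30 → 18:30, same day
→ 2023-08-16 18:30 SLT

2023-08-16 18:30 SLT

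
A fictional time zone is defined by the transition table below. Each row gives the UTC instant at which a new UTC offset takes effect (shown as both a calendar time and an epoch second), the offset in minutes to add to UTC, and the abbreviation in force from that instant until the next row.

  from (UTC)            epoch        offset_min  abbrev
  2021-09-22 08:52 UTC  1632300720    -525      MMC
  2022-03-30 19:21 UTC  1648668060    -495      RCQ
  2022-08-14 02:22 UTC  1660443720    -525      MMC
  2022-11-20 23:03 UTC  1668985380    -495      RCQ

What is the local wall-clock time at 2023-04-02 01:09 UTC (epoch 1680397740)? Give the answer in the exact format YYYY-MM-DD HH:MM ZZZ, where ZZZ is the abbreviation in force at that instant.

Query: 2023-04-02 01:09 UTC
Rule 4/4 (RCQ, -08:15): 2022-11-20 23:03 UTC ≤ query < +∞
1·60 + 9 - 495 = -426 min
-426 = -1·1440 + 1014; 1014 = 16·60 + 54 → 16:54, 2023-04-02 - 1 day = 2023-04-01
→ 2023-04-01 16:54 RCQ

2023-04-01 16:54 RCQ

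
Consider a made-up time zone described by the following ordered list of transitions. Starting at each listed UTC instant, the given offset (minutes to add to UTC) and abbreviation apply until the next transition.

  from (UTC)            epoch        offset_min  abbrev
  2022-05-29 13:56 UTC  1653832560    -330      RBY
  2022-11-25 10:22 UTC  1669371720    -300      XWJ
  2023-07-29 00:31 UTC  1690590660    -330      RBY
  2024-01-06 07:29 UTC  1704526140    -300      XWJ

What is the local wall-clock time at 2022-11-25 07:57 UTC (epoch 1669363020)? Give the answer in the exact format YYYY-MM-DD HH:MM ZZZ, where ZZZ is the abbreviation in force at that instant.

2022-11-25 02:27 RBY

Query: 2022-11-25 07:57 UTC
Rule 1/4 (RBY, -05:30): 2022-05-29 13:56 UTC ≤ query < 2022-11-25 10:22 UTC
7·60 + 57 - 330 = 147 min
147 = 0·1440 + 147; 147 = 2·60 + 27 → 02:27, same day
→ 2022-11-25 02:27 RBY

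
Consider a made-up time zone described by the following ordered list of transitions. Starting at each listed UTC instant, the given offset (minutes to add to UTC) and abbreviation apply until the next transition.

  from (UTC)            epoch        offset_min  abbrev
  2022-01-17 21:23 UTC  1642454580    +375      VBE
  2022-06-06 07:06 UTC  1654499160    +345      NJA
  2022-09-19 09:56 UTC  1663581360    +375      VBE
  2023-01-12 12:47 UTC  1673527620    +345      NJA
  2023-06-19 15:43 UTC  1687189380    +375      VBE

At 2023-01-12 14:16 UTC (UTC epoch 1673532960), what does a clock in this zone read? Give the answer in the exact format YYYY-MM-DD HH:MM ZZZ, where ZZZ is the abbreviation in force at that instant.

Query: 2023-01-12 14:16 UTC
Rule 4/5 (NJA, +05:45): 2023-01-12 12:47 UTC ≤ query < 2023-06-19 15:43 UTC
14·60 + 16 + 345 = 1201 min
1201 = 0·1440 + 1201; 1201 = 20·60 + 1 → 20:01, same day
→ 2023-01-12 20:01 NJA

2023-01-12 20:01 NJA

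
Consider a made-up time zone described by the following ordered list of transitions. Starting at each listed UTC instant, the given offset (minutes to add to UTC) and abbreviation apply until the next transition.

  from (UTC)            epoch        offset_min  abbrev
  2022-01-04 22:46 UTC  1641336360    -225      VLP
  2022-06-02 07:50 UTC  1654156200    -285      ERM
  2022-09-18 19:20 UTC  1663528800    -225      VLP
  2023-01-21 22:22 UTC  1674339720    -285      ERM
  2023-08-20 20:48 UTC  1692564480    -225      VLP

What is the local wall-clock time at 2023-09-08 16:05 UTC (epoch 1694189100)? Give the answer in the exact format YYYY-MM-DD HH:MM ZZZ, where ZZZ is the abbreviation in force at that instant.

Query: 2023-09-08 16:05 UTC
Rule 5/5 (VLP, -03:45): 2023-08-20 20:48 UTC ≤ query < +∞
16·60 + 5 - 225 = 740 min
740 = 0·1440 + 740; 740 = 12·60 + 20 → 12:20, same day
→ 2023-09-08 12:20 VLP

2023-09-08 12:20 VLP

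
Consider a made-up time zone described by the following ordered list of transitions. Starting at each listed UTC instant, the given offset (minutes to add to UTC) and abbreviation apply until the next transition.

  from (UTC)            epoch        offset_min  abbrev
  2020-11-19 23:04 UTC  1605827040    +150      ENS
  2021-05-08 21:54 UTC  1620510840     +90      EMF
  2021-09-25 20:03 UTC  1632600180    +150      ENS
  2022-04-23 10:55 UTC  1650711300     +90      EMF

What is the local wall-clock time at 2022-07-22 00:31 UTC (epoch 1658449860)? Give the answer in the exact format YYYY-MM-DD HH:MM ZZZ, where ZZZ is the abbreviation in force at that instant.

Query: 2022-07-22 00:31 UTC
Rule 4/4 (EMF, +01:30): 2022-04-23 10:55 UTC ≤ query < +∞
0·60 + 31 + 90 = 121 min
121 = 0·1440 + 121; 121 = 2·60 + 1 → 02:01, same day
→ 2022-07-22 02:01 EMF

2022-07-22 02:01 EMF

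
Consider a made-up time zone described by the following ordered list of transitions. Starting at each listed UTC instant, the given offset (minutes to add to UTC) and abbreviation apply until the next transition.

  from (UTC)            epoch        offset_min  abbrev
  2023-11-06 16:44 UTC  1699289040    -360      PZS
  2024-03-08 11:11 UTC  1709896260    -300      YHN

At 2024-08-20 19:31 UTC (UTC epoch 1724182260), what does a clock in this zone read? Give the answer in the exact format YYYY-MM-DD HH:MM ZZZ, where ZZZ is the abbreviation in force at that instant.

2024-08-20 14:31 YHN

Query: 2024-08-20 19:31 UTC
Rule 2/2 (YHN, -05:00): 2024-03-08 11:11 UTC ≤ query < +∞
19·60 + 31 - 300 = 871 min
871 = 0·1440 + 871; 871 = 14·60 + 31 → 14:31, same day
→ 2024-08-20 14:31 YHN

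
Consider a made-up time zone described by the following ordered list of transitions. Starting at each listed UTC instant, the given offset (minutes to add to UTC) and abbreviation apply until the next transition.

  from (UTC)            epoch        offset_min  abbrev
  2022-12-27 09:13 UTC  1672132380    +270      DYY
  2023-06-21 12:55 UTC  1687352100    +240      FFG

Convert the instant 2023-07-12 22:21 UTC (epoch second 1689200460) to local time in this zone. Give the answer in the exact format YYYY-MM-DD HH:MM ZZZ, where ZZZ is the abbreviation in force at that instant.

Query: 2023-07-12 22:21 UTC
Rule 2/2 (FFG, +04:00): 2023-06-21 12:55 UTC ≤ query < +∞
22·60 + 21 + 240 = 1581 min
1581 = 1·1440 + 141; 141 = 2·60 + 21 → 02:21, 2023-07-12 + 1 day = 2023-07-13
→ 2023-07-13 02:21 FFG

2023-07-13 02:21 FFG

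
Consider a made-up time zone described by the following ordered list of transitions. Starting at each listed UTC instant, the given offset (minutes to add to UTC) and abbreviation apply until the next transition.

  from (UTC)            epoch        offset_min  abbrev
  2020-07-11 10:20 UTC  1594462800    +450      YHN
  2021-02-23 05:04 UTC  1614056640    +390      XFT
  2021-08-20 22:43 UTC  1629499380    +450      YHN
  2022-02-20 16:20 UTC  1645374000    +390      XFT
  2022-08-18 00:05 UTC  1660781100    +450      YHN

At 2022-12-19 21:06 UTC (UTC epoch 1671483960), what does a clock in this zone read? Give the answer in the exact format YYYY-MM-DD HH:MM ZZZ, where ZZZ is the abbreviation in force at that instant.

2022-12-20 04:36 YHN

Query: 2022-12-19 21:06 UTC
Rule 5/5 (YHN, +07:30): 2022-08-18 00:05 UTC ≤ query < +∞
21·60 + 6 + 450 = 1716 min
1716 = 1·1440 + 276; 276 = 4·60 + 36 → 04:36, 2022-12-19 + 1 day = 2022-12-20
→ 2022-12-20 04:36 YHN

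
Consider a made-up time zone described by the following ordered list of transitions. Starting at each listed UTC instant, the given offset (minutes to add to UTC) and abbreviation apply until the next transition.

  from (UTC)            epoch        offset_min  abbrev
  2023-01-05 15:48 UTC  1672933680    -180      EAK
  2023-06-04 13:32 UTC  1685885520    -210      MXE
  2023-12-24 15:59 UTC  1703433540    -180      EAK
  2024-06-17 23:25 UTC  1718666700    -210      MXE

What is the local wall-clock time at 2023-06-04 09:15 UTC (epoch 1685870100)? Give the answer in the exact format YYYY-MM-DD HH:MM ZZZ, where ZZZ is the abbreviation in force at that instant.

2023-06-04 06:15 EAK

Query: 2023-06-04 09:15 UTC
Rule 1/4 (EAK, -03:00): 2023-01-05 15:48 UTC ≤ query < 2023-06-04 13:32 UTC
9·60 + 15 - 180 = 375 min
375 = 0·1440 + 375; 375 = 6·60 + 15 → 06:15, same day
→ 2023-06-04 06:15 EAK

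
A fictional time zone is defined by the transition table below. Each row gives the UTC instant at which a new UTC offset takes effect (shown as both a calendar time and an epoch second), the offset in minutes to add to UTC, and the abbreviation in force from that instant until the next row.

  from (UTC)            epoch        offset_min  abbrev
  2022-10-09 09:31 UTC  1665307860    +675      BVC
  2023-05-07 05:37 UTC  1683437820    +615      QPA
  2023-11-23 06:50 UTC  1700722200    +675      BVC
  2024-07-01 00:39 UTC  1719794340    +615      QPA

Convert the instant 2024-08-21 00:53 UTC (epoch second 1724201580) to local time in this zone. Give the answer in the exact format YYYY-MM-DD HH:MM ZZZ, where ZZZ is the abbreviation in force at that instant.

2024-08-21 11:08 QPA

Query: 2024-08-21 00:53 UTC
Rule 4/4 (QPA, +10:15): 2024-07-01 00:39 UTC ≤ query < +∞
0·60 + 53 + 615 = 668 min
668 = 0·1440 + 668; 668 = 11·60 + 8 → 11:08, same day
→ 2024-08-21 11:08 QPA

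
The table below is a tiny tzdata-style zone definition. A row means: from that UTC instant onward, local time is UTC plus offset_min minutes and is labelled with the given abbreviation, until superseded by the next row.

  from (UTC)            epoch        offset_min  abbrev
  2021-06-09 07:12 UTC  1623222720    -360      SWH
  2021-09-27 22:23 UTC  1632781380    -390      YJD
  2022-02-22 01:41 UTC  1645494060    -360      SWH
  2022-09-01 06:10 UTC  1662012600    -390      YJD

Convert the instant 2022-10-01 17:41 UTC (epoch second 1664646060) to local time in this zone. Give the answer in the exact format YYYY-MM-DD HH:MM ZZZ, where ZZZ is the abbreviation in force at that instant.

2022-10-01 11:11 YJD

Query: 2022-10-01 17:41 UTC
Rule 4/4 (YJD, -06:30): 2022-09-01 06:10 UTC ≤ query < +∞
17·60 + 41 - 390 = 671 min
671 = 0·1440 + 671; 671 = 11·60 + 11 → 11:11, same day
→ 2022-10-01 11:11 YJD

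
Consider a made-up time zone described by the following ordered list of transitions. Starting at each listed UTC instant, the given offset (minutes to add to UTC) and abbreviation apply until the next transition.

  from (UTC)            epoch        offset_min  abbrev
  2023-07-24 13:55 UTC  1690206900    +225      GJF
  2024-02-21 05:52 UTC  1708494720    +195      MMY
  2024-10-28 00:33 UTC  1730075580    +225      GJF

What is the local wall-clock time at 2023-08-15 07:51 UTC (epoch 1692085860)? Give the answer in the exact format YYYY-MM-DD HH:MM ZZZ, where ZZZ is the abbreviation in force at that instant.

2023-08-15 11:36 GJF

Query: 2023-08-15 07:51 UTC
Rule 1/3 (GJF, +03:45): 2023-07-24 13:55 UTC ≤ query < 2024-02-21 05:52 UTC
7·60 + 51 + 225 = 696 min
696 = 0·1440 + 696; 696 = 11·60 + 36 → 11:36, same day
→ 2023-08-15 11:36 GJF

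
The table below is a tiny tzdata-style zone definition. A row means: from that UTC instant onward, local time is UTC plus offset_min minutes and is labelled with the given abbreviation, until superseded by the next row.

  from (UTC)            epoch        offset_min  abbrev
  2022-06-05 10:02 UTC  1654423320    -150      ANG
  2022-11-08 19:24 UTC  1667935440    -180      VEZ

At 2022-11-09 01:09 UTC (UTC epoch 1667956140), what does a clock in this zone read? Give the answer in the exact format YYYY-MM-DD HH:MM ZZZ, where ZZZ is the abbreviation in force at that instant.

Query: 2022-11-09 01:09 UTC
Rule 2/2 (VEZ, -03:00): 2022-11-08 19:24 UTC ≤ query < +∞
1·60 + 9 - 180 = -111 min
-111 = -1·1440 + 1329; 1329 = 22·60 + 9 → 22:09, 2022-11-09 - 1 day = 2022-11-08
→ 2022-11-08 22:09 VEZ

2022-11-08 22:09 VEZ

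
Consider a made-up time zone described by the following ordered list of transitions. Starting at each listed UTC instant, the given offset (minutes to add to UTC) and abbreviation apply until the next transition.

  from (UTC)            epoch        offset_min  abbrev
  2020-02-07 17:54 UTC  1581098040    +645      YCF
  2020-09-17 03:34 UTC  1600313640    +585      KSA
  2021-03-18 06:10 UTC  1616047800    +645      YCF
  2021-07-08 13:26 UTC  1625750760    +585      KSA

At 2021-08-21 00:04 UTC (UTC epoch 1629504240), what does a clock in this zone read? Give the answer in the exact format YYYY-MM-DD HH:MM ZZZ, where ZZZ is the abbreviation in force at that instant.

Query: 2021-08-21 00:04 UTC
Rule 4/4 (KSA, +09:45): 2021-07-08 13:26 UTC ≤ query < +∞
0·60 + 4 + 585 = 589 min
589 = 0·1440 + 589; 589 = 9·60 + 49 → 09:49, same day
→ 2021-08-21 09:49 KSA

2021-08-21 09:49 KSA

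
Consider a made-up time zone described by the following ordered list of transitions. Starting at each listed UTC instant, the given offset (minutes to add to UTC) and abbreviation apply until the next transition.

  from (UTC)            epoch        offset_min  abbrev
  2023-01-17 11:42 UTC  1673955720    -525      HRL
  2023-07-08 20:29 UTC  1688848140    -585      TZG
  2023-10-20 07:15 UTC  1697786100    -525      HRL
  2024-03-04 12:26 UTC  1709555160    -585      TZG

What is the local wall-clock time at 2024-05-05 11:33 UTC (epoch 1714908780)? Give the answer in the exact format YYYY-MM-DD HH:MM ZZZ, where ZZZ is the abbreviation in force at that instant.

Query: 2024-05-05 11:33 UTC
Rule 4/4 (TZG, -09:45): 2024-03-04 12:26 UTC ≤ query < +∞
11·60 + 33 - 585 = 108 min
108 = 0·1440 + 108; 108 = 1·60 + 48 → 01:48, same day
→ 2024-05-05 01:48 TZG

2024-05-05 01:48 TZG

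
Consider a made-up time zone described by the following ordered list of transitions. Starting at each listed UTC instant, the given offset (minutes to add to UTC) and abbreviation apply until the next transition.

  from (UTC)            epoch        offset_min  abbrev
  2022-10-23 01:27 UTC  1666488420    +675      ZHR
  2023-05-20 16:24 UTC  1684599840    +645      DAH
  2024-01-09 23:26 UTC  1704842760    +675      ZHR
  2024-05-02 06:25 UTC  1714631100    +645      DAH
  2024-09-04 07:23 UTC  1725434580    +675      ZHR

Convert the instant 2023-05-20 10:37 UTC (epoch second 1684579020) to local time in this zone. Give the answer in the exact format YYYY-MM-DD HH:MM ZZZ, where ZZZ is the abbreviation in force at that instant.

Query: 2023-05-20 10:37 UTC
Rule 1/5 (ZHR, +11:15): 2022-10-23 01:27 UTC ≤ query < 2023-05-20 16:24 UTC
10·60 + 37 + 675 = 1312 min
1312 = 0·1440 + 1312; 1312 = 21·60 + 52 → 21:52, same day
→ 2023-05-20 21:52 ZHR

2023-05-20 21:52 ZHR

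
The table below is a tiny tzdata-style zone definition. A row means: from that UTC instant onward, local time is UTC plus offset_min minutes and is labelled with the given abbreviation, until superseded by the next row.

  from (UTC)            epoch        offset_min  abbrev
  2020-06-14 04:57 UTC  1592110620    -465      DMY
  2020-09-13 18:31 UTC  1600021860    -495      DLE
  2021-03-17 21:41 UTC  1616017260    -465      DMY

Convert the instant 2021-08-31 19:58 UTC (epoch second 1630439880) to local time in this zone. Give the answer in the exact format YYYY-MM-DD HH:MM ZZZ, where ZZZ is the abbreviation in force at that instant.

2021-08-31 12:13 DMY

Query: 2021-08-31 19:58 UTC
Rule 3/3 (DMY, -07:45): 2021-03-17 21:41 UTC ≤ query < +∞
19·60 + 58 - 465 = 733 min
733 = 0·1440 + 733; 733 = 12·60 + 13 → 12:13, same day
→ 2021-08-31 12:13 DMY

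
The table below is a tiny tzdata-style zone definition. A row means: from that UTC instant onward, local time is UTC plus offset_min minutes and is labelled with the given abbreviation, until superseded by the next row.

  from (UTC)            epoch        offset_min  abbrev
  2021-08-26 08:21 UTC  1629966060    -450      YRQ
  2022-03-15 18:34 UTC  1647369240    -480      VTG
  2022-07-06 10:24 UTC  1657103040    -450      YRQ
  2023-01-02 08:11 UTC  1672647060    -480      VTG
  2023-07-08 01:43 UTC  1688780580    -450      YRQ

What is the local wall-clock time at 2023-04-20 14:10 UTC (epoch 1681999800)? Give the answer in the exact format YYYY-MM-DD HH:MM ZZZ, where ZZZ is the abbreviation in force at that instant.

2023-04-20 06:10 VTG

Query: 2023-04-20 14:10 UTC
Rule 4/5 (VTG, -08:00): 2023-01-02 08:11 UTC ≤ query < 2023-07-08 01:43 UTC
14·60 + 10 - 480 = 370 min
370 = 0·1440 + 370; 370 = 6·60 + 10 → 06:10, same day
→ 2023-04-20 06:10 VTG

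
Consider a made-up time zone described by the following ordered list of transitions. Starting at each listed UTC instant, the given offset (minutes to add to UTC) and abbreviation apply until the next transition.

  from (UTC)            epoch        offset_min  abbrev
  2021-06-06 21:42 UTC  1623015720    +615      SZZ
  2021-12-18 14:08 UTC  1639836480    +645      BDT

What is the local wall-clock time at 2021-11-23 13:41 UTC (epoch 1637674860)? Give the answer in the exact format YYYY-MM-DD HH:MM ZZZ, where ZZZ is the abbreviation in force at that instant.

2021-11-23 23:56 SZZ

Query: 2021-11-23 13:41 UTC
Rule 1/2 (SZZ, +10:15): 2021-06-06 21:42 UTC ≤ query < 2021-12-18 14:08 UTC
13·60 + 41 + 615 = 1436 min
1436 = 0·1440 + 1436; 1436 = 23·60 + 56 → 23:56, same day
→ 2021-11-23 23:56 SZZ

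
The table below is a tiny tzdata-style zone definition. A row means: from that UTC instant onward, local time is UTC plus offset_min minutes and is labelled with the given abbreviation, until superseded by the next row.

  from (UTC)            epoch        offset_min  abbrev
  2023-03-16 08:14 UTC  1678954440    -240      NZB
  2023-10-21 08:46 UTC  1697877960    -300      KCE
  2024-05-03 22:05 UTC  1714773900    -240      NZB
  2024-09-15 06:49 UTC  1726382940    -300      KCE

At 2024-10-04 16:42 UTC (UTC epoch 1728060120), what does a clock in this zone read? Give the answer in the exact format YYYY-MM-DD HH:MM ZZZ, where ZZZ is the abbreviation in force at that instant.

2024-10-04 11:42 KCE

Query: 2024-10-04 16:42 UTC
Rule 4/4 (KCE, -05:00): 2024-09-15 06:49 UTC ≤ query < +∞
16·60 + 42 - 300 = 702 min
702 = 0·1440 + 702; 702 = 11·60 + 42 → 11:42, same day
→ 2024-10-04 11:42 KCE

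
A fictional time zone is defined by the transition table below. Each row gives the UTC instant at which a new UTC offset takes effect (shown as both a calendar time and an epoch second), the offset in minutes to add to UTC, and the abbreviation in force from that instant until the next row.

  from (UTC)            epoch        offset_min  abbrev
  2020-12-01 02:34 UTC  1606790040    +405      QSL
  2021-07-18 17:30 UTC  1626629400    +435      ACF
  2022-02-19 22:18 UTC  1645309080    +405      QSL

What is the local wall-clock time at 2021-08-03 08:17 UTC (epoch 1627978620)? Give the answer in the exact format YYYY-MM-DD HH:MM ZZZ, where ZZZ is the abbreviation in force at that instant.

Query: 2021-08-03 08:17 UTC
Rule 2/3 (ACF, +07:15): 2021-07-18 17:30 UTC ≤ query < 2022-02-19 22:18 UTC
8·60 + 17 + 435 = 932 min
932 = 0·1440 + 932; 932 = 15·60 + 32 → 15:32, same day
→ 2021-08-03 15:32 ACF

2021-08-03 15:32 ACF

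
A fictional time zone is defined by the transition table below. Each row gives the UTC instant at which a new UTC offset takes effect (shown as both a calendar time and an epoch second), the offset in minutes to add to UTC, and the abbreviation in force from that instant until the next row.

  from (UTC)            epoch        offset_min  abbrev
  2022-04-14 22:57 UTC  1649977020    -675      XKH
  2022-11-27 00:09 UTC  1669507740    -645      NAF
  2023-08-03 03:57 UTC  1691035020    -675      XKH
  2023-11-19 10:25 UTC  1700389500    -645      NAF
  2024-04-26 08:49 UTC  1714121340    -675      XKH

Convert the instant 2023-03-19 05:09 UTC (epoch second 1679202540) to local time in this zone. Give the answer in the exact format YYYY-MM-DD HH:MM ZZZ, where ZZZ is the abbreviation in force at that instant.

Query: 2023-03-19 05:09 UTC
Rule 2/5 (NAF, -10:45): 2022-11-27 00:09 UTC ≤ query < 2023-08-03 03:57 UTC
5·60 + 9 - 645 = -336 min
-336 = -1·1440 + 1104; 1104 = 18·60 + 24 → 18:24, 2023-03-19 - 1 day = 2023-03-18
→ 2023-03-18 18:24 NAF

2023-03-18 18:24 NAF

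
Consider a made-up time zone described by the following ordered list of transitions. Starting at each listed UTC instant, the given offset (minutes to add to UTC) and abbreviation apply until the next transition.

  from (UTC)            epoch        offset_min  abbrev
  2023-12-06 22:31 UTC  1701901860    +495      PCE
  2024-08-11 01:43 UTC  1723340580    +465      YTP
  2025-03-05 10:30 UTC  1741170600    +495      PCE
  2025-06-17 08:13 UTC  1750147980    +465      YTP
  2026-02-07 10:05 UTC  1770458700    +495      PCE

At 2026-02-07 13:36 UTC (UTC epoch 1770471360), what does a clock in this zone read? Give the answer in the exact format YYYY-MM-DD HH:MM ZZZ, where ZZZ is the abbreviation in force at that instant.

2026-02-07 21:51 PCE

Query: 2026-02-07 13:36 UTC
Rule 5/5 (PCE, +08:15): 2026-02-07 10:05 UTC ≤ query < +∞
13·60 + 36 + 495 = 1311 min
1311 = 0·1440 + 1311; 1311 = 21·60 + 51 → 21:51, same day
→ 2026-02-07 21:51 PCE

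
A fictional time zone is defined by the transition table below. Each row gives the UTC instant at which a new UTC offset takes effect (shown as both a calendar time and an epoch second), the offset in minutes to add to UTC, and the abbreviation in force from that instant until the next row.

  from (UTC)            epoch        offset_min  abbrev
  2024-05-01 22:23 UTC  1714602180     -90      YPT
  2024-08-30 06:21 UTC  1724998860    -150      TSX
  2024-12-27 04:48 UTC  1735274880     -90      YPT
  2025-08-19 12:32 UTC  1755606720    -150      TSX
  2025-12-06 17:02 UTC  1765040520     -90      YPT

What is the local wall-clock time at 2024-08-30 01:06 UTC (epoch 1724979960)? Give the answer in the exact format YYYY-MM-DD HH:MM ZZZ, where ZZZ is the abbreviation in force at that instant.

Query: 2024-08-30 01:06 UTC
Rule 1/5 (YPT, -01:30): 2024-05-01 22:23 UTC ≤ query < 2024-08-30 06:21 UTC
1·60 + 6 - 90 = -24 min
-24 = -1·1440 + 1416; 1416 = 23·60 + 36 → 23:36, 2024-08-30 - 1 day = 2024-08-29
→ 2024-08-29 23:36 YPT

2024-08-29 23:36 YPT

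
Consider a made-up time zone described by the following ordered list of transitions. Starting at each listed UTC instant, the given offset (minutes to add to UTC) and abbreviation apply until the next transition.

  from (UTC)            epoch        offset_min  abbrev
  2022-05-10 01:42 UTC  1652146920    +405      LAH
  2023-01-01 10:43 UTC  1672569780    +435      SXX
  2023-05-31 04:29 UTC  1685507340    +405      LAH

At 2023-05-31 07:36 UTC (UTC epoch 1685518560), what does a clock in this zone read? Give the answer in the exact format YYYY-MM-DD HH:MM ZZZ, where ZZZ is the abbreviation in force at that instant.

2023-05-31 14:21 LAH

Query: 2023-05-31 07:36 UTC
Rule 3/3 (LAH, +06:45): 2023-05-31 04:29 UTC ≤ query < +∞
7·60 + 36 + 405 = 861 min
861 = 0·1440 + 861; 861 = 14·60 + 21 → 14:21, same day
→ 2023-05-31 14:21 LAH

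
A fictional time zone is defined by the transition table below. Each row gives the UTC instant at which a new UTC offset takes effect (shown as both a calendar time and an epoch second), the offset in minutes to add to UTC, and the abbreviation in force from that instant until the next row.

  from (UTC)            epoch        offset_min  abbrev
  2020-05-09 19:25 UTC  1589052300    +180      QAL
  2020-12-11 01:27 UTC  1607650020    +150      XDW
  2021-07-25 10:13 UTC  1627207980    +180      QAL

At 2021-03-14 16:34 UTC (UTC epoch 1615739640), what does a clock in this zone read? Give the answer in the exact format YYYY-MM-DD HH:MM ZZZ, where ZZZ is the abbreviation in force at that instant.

2021-03-14 19:04 XDW

Query: 2021-03-14 16:34 UTC
Rule 2/3 (XDW, +02:30): 2020-12-11 01:27 UTC ≤ query < 2021-07-25 10:13 UTC
16·60 + 34 + 150 = 1144 min
1144 = 0·1440 + 1144; 1144 = 19·60 + 4 → 19:04, same day
→ 2021-03-14 19:04 XDW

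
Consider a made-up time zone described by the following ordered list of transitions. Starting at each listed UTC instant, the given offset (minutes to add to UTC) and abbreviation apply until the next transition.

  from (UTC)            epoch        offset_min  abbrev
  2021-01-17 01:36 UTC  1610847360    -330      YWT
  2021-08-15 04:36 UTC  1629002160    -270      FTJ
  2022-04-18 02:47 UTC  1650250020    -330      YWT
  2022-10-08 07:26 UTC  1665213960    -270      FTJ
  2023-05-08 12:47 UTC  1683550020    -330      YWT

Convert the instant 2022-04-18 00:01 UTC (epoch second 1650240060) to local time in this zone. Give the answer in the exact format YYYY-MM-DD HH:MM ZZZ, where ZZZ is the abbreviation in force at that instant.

2022-04-17 19:31 FTJ

Query: 2022-04-18 00:01 UTC
Rule 2/5 (FTJ, -04:30): 2021-08-15 04:36 UTC ≤ query < 2022-04-18 02:47 UTC
0·60 + 1 - 270 = -269 min
-269 = -1·1440 + 1171; 1171 = 19·60 + 31 → 19:31, 2022-04-18 - 1 day = 2022-04-17
→ 2022-04-17 19:31 FTJ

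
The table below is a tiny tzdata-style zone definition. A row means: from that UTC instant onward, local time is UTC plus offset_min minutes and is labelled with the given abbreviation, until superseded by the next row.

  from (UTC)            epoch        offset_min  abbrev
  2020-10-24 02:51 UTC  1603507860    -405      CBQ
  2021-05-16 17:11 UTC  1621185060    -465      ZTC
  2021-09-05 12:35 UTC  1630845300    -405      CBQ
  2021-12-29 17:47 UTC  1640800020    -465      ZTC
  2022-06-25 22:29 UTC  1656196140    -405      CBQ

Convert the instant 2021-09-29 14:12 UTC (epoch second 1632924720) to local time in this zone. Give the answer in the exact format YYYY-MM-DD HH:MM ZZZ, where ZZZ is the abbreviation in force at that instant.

2021-09-29 07:27 CBQ

Query: 2021-09-29 14:12 UTC
Rule 3/5 (CBQ, -06:45): 2021-09-05 12:35 UTC ≤ query < 2021-12-29 17:47 UTC
14·60 + 12 - 405 = 447 min
447 = 0·1440 + 447; 447 = 7·60 + 27 → 07:27, same day
→ 2021-09-29 07:27 CBQ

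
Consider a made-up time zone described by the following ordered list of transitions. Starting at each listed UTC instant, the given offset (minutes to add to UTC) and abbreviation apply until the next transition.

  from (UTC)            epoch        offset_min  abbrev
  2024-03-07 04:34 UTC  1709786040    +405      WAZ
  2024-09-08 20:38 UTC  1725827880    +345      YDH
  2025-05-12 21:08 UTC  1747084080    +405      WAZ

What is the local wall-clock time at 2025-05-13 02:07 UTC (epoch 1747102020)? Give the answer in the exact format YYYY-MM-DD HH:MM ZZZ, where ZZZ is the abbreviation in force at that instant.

Query: 2025-05-13 02:07 UTC
Rule 3/3 (WAZ, +06:45): 2025-05-12 21:08 UTC ≤ query < +∞
2·60 + 7 + 405 = 532 min
532 = 0·1440 + 532; 532 = 8·60 + 52 → 08:52, same day
→ 2025-05-13 08:52 WAZ

2025-05-13 08:52 WAZ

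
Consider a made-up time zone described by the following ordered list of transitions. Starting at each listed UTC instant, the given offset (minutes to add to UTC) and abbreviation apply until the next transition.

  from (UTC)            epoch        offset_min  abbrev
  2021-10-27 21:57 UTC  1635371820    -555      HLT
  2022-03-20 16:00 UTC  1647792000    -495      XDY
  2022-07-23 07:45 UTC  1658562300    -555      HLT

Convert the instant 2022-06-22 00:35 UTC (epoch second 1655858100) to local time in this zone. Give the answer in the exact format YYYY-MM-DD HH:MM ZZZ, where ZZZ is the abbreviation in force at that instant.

Query: 2022-06-22 00:35 UTC
Rule 2/3 (XDY, -08:15): 2022-03-20 16:00 UTC ≤ query < 2022-07-23 07:45 UTC
0·60 + 35 - 495 = -460 min
-460 = -1·1440 + 980; 980 = 16·60 + 20 → 16:20, 2022-06-22 - 1 day = 2022-06-21
→ 2022-06-21 16:20 XDY

2022-06-21 16:20 XDY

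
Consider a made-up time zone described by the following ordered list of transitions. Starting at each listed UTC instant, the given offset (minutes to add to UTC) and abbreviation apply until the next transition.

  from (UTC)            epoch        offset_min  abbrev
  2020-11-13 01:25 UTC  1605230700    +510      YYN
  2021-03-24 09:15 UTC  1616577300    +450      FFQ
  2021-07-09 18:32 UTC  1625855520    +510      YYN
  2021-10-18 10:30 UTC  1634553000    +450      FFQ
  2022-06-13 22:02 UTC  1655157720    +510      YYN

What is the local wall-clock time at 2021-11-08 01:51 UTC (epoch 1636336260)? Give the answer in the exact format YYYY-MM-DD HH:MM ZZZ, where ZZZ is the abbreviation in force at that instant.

Query: 2021-11-08 01:51 UTC
Rule 4/5 (FFQ, +07:30): 2021-10-18 10:30 UTC ≤ query < 2022-06-13 22:02 UTC
1·60 + 51 + 450 = 561 min
561 = 0·1440 + 561; 561 = 9·60 + 21 → 09:21, same day
→ 2021-11-08 09:21 FFQ

2021-11-08 09:21 FFQ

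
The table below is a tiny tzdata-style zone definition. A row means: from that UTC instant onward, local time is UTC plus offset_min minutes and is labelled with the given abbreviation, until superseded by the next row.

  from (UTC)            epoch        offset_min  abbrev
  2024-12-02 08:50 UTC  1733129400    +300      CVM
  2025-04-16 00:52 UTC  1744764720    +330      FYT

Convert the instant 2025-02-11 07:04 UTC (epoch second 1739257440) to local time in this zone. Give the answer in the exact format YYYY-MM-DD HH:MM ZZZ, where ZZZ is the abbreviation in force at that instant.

2025-02-11 12:04 CVM

Query: 2025-02-11 07:04 UTC
Rule 1/2 (CVM, +05:00): 2024-12-02 08:50 UTC ≤ query < 2025-04-16 00:52 UTC
7·60 + 4 + 300 = 724 min
724 = 0·1440 + 724; 724 = 12·60 + 4 → 12:04, same day
→ 2025-02-11 12:04 CVM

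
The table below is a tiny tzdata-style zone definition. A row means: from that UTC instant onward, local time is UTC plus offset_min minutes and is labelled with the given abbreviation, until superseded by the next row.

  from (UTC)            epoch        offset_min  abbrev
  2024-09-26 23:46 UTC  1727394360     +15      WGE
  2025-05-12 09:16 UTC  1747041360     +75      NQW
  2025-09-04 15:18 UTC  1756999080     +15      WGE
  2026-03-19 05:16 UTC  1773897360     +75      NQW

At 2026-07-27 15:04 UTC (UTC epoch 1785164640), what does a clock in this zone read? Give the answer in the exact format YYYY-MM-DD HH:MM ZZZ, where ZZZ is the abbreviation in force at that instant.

2026-07-27 16:19 NQW

Query: 2026-07-27 15:04 UTC
Rule 4/4 (NQW, +01:15): 2026-03-19 05:16 UTC ≤ query < +∞
15·60 + 4 + 75 = 979 min
979 = 0·1440 + 979; 979 = 16·60 + 19 → 16:19, same day
→ 2026-07-27 16:19 NQW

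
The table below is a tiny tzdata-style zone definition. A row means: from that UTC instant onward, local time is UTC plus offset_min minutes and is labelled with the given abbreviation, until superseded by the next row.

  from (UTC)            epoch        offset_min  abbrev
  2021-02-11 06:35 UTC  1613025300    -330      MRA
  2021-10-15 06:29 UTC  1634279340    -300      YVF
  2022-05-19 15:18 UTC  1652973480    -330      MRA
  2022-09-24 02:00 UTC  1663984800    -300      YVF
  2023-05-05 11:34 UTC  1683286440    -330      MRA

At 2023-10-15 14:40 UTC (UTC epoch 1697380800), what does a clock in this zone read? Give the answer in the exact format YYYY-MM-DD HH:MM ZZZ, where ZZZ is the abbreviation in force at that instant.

2023-10-15 09:10 MRA

Query: 2023-10-15 14:40 UTC
Rule 5/5 (MRA, -05:30): 2023-05-05 11:34 UTC ≤ query < +∞
14·60 + 40 - 330 = 550 min
550 = 0·1440 + 550; 550 = 9·60 + 10 → 09:10, same day
→ 2023-10-15 09:10 MRA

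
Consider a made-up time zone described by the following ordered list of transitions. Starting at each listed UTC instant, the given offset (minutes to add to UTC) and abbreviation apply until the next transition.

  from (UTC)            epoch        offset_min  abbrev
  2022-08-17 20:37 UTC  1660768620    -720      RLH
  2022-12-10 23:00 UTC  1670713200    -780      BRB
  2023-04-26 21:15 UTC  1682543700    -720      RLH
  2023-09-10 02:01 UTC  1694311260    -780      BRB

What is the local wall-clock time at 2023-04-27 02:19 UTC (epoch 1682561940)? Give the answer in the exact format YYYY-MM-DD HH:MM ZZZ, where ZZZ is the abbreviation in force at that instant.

Query: 2023-04-27 02:19 UTC
Rule 3/4 (RLH, -12:00): 2023-04-26 21:15 UTC ≤ query < 2023-09-10 02:01 UTC
2·60 + 19 - 720 = -581 min
-581 = -1·1440 + 859; 859 = 14·60 + 19 → 14:19, 2023-04-27 - 1 day = 2023-04-26
→ 2023-04-26 14:19 RLH

2023-04-26 14:19 RLH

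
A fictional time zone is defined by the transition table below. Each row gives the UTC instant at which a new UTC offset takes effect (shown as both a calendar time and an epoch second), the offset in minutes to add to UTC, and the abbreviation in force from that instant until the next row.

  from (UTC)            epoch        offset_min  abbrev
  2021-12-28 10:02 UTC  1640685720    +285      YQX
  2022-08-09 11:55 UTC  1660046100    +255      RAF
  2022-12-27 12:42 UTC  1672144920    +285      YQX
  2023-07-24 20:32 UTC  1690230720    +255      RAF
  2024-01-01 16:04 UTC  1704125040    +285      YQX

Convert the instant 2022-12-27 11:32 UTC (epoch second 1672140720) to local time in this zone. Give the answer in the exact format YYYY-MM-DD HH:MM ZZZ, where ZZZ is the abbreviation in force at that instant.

2022-12-27 15:47 RAF

Query: 2022-12-27 11:32 UTC
Rule 2/5 (RAF, +04:15): 2022-08-09 11:55 UTC ≤ query < 2022-12-27 12:42 UTC
11·60 + 32 + 255 = 947 min
947 = 0·1440 + 947; 947 = 15·60 + 47 → 15:47, same day
→ 2022-12-27 15:47 RAF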